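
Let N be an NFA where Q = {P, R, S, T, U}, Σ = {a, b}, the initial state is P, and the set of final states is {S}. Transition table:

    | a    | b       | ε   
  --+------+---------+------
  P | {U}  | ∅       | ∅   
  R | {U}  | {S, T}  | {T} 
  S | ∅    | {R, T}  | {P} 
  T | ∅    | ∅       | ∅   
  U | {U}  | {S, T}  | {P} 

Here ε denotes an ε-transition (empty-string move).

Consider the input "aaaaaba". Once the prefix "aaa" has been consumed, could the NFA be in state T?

No

Start in {P}.
Read 'a': {P} → {P, U}.
Read 'a': {P, U} → {P, U}.
Read 'a': {P, U} → {P, U}.
State T is not in {P, U}.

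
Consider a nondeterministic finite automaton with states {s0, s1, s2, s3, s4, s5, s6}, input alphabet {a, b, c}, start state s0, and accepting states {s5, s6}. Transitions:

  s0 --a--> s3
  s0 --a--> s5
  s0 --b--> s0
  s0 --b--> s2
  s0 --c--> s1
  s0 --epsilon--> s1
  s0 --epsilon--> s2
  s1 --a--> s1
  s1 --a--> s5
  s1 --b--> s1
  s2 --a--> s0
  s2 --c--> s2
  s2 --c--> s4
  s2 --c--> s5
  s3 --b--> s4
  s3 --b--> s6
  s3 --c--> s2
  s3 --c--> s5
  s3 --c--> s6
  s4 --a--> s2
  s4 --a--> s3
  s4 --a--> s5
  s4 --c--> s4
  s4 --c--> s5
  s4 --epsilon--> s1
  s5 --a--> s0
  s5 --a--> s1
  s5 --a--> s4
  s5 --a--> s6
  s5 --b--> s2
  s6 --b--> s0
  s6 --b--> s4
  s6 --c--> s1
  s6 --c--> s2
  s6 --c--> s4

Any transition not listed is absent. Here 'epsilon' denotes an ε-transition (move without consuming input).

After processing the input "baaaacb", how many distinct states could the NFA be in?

Start: ε-closure({s0}) = {s0, s1, s2}.
Read 'b': s0→{s0, s2}, s1→{s1}, s2→∅; now {s0, s1, s2}.
Read 'a': s0→{s3, s5}, s1→{s1, s5}, s2→{s0}; union {s0, s1, s3, s5}; ε-closure = {s0, s1, s2, s3, s5}.
Read 'a': s0→{s3, s5}, s1→{s1, s5}, s2→{s0}, s3→∅, s5→{s0, s1, s4, s6}; union {s0, s1, s3, s4, s5, s6}; ε-closure = {s0, s1, s2, s3, s4, s5, s6}.
Read 'a': s0→{s3, s5}, s1→{s1, s5}, s2→{s0}, s3→∅, s4→{s2, s3, s5}, s5→{s0, s1, s4, s6}, s6→∅; now {s0, s1, s2, s3, s4, s5, s6}.
Read 'a': s0→{s3, s5}, s1→{s1, s5}, s2→{s0}, s3→∅, s4→{s2, s3, s5}, s5→{s0, s1, s4, s6}, s6→∅; now {s0, s1, s2, s3, s4, s5, s6}.
Read 'c': s0→{s1}, s1→∅, s2→{s2, s4, s5}, s3→{s2, s5, s6}, s4→{s4, s5}, s5→∅, s6→{s1, s2, s4}; now {s1, s2, s4, s5, s6}.
Read 'b': s1→{s1}, s2→∅, s4→∅, s5→{s2}, s6→{s0, s4}; now {s0, s1, s2, s4}.
That set has 4 states.

4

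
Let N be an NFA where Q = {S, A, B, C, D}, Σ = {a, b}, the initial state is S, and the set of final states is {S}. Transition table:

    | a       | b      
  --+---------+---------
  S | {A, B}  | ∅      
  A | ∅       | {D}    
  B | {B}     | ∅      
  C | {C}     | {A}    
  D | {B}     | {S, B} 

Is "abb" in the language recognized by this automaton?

Yes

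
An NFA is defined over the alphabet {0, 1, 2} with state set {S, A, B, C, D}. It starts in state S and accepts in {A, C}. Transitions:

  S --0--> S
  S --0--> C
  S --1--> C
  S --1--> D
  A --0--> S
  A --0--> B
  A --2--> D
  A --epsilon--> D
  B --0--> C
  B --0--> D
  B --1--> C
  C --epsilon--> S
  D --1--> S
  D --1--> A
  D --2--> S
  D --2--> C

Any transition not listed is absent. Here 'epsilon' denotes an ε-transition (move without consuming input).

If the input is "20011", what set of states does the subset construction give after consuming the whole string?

∅

Start in {S}.
Read '2': {S} → ∅.
The set is empty and remains empty for the remaining 4 symbols.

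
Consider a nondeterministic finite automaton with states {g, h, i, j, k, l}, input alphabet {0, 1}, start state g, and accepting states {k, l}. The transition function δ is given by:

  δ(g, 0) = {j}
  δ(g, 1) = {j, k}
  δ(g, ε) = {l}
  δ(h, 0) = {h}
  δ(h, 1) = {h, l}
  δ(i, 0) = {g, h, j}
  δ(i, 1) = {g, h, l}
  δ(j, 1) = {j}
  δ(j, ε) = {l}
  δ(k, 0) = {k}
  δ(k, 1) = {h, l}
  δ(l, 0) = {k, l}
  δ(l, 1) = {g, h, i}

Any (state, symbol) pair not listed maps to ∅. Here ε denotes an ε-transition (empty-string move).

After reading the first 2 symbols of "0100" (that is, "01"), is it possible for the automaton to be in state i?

Start: ε-closure({g}) = {g, l}.
Read '0': g→{j}, l→{k, l}; now {j, k, l}.
Read '1': j→{j}, k→{h, l}, l→{g, h, i}; now {g, h, i, j, l}.
State i is in {g, h, i, j, l}.

Yes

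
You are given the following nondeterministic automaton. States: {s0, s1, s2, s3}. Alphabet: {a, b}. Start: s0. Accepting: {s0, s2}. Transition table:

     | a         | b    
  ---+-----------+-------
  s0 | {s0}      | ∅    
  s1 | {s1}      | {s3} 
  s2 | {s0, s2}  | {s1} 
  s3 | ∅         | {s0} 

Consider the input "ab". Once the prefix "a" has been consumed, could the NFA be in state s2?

No

Start in {s0}.
Read 'a': {s0} → {s0}.
State s2 is not in {s0}.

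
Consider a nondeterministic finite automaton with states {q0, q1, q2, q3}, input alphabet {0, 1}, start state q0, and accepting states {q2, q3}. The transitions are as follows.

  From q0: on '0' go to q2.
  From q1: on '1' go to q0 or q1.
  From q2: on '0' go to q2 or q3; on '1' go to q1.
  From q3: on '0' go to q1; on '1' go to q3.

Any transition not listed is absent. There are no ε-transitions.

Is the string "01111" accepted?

No

Start in {q0}.
Read '0': q0→{q2}; now {q2}.
Read '1': q2→{q1}; now {q1}.
Read '1': q1→{q0, q1}; now {q0, q1}.
Read '1': q0→∅, q1→{q0, q1}; now {q0, q1}.
Read '1': q0→∅, q1→{q0, q1}; now {q0, q1}.
The final set {q0, q1} contains no accepting state.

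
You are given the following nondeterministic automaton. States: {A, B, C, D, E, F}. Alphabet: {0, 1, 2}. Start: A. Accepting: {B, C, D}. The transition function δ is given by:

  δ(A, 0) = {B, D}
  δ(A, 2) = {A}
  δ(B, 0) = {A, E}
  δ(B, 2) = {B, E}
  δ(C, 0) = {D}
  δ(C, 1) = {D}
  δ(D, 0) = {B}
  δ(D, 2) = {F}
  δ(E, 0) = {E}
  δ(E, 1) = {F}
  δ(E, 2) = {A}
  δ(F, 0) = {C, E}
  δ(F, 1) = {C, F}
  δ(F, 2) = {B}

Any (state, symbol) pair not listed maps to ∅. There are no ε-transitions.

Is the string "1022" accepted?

No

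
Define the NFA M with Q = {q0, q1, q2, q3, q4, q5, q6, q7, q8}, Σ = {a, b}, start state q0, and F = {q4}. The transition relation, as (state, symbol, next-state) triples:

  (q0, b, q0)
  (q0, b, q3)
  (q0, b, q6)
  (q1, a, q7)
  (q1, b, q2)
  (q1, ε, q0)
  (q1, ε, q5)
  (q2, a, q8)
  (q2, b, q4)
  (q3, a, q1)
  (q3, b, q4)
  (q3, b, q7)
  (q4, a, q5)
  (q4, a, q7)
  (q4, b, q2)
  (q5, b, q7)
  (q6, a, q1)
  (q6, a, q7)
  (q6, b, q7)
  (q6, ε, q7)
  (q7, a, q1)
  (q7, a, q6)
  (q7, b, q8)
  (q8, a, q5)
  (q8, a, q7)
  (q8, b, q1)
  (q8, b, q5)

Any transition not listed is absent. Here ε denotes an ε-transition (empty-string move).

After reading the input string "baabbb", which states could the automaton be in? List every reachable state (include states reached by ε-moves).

{q0, q1, q2, q3, q4, q5, q6, q7, q8}

Start in {q0}.
Read 'b': {q0} → {q0, q3, q6, q7}.
Read 'a': {q0, q3, q6, q7} → {q0, q1, q5, q6, q7}.
Read 'a': {q0, q1, q5, q6, q7} → {q0, q1, q5, q6, q7}.
Read 'b': {q0, q1, q5, q6, q7} → {q0, q2, q3, q6, q7, q8}.
Read 'b': {q0, q2, q3, q6, q7, q8} → {q0, q1, q3, q4, q5, q6, q7, q8}.
Read 'b': {q0, q1, q3, q4, q5, q6, q7, q8} → {q0, q1, q2, q3, q4, q5, q6, q7, q8}.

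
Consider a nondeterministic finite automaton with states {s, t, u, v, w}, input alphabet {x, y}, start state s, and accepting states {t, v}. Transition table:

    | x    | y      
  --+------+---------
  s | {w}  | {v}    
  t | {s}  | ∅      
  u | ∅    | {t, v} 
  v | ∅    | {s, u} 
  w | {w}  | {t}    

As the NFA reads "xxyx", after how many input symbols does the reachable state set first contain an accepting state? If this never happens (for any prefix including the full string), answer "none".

Start in {s}.
Read 'x': s→{w}; now {w}.
Read 'x': w→{w}; now {w}.
Read 'y': w→{t}; now {t}.
None of the earlier sets intersect F, but {t} does.

3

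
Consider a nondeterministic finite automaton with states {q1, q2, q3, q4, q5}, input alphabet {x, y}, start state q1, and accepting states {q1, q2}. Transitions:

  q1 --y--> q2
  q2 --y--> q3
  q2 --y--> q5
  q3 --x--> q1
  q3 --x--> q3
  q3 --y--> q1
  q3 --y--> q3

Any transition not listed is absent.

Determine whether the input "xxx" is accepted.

Start in {q1}.
Read 'x': q1→∅; now ∅.
The set is empty and remains empty for the remaining 2 symbols.
The final set ∅ contains no accepting state.

No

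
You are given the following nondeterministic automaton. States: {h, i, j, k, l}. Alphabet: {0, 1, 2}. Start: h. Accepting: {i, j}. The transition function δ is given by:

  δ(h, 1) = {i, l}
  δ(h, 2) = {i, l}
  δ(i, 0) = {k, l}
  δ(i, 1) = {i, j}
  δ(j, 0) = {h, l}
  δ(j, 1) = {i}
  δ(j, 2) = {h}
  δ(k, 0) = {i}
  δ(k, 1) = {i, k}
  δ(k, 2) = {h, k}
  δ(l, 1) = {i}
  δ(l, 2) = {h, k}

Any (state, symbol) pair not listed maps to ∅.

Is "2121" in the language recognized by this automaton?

Yes

Start in {h}.
Read '2': h→{i, l}; now {i, l}.
Read '1': i→{i, j}, l→{i}; now {i, j}.
Read '2': i→∅, j→{h}; now {h}.
Read '1': h→{i, l}; now {i, l}.
The final set {i, l} contains the accepting state i.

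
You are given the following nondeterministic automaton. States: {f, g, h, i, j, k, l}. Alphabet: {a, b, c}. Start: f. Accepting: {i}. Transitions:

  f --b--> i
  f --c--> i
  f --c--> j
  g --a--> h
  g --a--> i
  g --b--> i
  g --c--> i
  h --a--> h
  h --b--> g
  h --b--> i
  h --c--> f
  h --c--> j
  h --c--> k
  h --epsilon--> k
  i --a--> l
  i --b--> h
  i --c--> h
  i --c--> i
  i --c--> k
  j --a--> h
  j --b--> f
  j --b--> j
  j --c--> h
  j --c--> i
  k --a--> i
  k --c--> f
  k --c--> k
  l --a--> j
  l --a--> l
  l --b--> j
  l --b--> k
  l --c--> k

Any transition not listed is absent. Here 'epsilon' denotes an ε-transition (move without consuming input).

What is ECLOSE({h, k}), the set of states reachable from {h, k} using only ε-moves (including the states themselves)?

Begin with {h, k}.
No ε-moves leave this set, so the closure equals the set itself.

{h, k}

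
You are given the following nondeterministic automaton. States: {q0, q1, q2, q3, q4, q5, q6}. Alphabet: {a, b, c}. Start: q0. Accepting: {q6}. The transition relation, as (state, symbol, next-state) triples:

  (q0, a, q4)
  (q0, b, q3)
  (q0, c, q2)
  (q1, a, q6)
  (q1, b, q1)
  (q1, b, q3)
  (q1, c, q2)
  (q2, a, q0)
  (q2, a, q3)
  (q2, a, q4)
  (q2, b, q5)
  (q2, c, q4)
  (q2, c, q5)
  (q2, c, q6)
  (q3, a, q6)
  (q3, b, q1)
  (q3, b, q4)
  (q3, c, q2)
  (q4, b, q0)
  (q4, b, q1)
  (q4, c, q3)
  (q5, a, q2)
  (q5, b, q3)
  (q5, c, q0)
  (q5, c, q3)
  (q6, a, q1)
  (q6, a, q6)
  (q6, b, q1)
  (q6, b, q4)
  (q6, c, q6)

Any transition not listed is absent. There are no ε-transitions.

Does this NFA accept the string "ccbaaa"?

Start in {q0}.
Read 'c': q0→{q2}; now {q2}.
Read 'c': q2→{q4, q5, q6}; now {q4, q5, q6}.
Read 'b': q4→{q0, q1}, q5→{q3}, q6→{q1, q4}; now {q0, q1, q3, q4}.
Read 'a': q0→{q4}, q1→{q6}, q3→{q6}, q4→∅; now {q4, q6}.
Read 'a': q4→∅, q6→{q1, q6}; now {q1, q6}.
Read 'a': q1→{q6}, q6→{q1, q6}; now {q1, q6}.
The final set {q1, q6} contains the accepting state q6.

Yes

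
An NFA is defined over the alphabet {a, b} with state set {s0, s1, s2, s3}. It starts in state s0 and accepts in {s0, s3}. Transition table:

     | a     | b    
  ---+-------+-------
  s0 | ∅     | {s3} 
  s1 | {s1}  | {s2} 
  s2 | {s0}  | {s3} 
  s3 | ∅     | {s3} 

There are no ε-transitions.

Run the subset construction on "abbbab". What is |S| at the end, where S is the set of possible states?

0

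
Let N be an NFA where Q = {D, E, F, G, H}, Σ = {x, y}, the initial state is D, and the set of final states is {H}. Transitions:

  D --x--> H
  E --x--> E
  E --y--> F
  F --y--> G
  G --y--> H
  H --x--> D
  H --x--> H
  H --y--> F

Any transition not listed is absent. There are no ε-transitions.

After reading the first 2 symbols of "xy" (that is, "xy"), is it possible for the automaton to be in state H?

No

Start in {D}.
Read 'x': D→{H}; now {H}.
Read 'y': H→{F}; now {F}.
State H is not in {F}.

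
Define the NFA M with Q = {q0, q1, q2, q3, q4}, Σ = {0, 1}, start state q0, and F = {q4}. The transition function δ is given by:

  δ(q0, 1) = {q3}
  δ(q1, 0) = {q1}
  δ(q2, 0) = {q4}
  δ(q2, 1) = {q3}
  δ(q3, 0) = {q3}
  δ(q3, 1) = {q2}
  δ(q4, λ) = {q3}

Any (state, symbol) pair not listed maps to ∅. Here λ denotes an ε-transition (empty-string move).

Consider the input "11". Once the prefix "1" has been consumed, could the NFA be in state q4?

Start in {q0}.
Read '1': q0→{q3}; now {q3}.
State q4 is not in {q3}.

No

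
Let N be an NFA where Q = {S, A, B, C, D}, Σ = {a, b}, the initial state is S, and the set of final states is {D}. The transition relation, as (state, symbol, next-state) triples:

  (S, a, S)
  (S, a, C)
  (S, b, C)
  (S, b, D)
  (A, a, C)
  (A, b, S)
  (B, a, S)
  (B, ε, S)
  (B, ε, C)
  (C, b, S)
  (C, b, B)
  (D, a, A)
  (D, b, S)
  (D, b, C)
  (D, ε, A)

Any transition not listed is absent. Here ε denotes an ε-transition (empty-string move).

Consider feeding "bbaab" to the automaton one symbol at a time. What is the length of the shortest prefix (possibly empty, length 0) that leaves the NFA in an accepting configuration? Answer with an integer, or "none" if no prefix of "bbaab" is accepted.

Start in {S}.
Read 'b': S→{C, D}; union {C, D}; ε-closure = {A, C, D}.
None of the earlier sets intersect F, but {A, C, D} does.

1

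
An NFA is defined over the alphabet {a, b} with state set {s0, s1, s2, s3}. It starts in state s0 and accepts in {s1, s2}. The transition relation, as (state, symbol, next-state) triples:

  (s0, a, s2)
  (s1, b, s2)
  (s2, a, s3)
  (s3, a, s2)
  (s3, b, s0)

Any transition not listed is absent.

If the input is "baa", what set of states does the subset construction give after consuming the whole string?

∅

Start in {s0}.
Read 'b': {s0} → ∅.
The set is empty and remains empty for the remaining 2 symbols.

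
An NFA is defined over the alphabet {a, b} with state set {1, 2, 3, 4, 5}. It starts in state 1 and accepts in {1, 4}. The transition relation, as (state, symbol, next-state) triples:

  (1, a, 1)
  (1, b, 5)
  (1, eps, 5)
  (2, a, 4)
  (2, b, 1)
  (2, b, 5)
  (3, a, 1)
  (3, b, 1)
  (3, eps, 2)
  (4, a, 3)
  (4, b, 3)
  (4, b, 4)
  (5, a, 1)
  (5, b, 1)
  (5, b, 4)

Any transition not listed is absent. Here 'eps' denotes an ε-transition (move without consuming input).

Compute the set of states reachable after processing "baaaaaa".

{1, 4, 5}

Start: ε-closure({1}) = {1, 5}.
Read 'b': 1→{5}, 5→{1, 4}; now {1, 4, 5}.
Read 'a': 1→{1}, 4→{3}, 5→{1}; union {1, 3}; ε-closure = {1, 2, 3, 5}.
Read 'a': 1→{1}, 2→{4}, 3→{1}, 5→{1}; union {1, 4}; ε-closure = {1, 4, 5}.
Read 'a': 1→{1}, 4→{3}, 5→{1}; union {1, 3}; ε-closure = {1, 2, 3, 5}.
Read 'a': 1→{1}, 2→{4}, 3→{1}, 5→{1}; union {1, 4}; ε-closure = {1, 4, 5}.
Read 'a': 1→{1}, 4→{3}, 5→{1}; union {1, 3}; ε-closure = {1, 2, 3, 5}.
Read 'a': 1→{1}, 2→{4}, 3→{1}, 5→{1}; union {1, 4}; ε-closure = {1, 4, 5}.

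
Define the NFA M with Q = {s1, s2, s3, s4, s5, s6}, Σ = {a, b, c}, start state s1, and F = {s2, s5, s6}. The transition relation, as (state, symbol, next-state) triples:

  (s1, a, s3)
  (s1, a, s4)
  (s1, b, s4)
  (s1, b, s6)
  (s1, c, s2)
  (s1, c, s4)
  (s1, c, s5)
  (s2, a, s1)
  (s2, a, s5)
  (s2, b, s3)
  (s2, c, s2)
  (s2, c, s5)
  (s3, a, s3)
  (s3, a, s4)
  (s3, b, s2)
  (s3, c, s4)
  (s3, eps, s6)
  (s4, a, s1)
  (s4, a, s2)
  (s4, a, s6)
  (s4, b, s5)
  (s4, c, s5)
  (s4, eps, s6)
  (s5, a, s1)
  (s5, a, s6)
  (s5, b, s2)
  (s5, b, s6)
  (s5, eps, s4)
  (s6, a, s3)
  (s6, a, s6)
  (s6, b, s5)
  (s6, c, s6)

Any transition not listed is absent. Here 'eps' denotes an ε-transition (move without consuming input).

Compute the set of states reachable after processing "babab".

Start in {s1}.
Read 'b': s1→{s4, s6}; now {s4, s6}.
Read 'a': s4→{s1, s2, s6}, s6→{s3, s6}; now {s1, s2, s3, s6}.
Read 'b': s1→{s4, s6}, s2→{s3}, s3→{s2}, s6→{s5}; now {s2, s3, s4, s5, s6}.
Read 'a': s2→{s1, s5}, s3→{s3, s4}, s4→{s1, s2, s6}, s5→{s1, s6}, s6→{s3, s6}; now {s1, s2, s3, s4, s5, s6}.
Read 'b': s1→{s4, s6}, s2→{s3}, s3→{s2}, s4→{s5}, s5→{s2, s6}, s6→{s5}; now {s2, s3, s4, s5, s6}.

{s2, s3, s4, s5, s6}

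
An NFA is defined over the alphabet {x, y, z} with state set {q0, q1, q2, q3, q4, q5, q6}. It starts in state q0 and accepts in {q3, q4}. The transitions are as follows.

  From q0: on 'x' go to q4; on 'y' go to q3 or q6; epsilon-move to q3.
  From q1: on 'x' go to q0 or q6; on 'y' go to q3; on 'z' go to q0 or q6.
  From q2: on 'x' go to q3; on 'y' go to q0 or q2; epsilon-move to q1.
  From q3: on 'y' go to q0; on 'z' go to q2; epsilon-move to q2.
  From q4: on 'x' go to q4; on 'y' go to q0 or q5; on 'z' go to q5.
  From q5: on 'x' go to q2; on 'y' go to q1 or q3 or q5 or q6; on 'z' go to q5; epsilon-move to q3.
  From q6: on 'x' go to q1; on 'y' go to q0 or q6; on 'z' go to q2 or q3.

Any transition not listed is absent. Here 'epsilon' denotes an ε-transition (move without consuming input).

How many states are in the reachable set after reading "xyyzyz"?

6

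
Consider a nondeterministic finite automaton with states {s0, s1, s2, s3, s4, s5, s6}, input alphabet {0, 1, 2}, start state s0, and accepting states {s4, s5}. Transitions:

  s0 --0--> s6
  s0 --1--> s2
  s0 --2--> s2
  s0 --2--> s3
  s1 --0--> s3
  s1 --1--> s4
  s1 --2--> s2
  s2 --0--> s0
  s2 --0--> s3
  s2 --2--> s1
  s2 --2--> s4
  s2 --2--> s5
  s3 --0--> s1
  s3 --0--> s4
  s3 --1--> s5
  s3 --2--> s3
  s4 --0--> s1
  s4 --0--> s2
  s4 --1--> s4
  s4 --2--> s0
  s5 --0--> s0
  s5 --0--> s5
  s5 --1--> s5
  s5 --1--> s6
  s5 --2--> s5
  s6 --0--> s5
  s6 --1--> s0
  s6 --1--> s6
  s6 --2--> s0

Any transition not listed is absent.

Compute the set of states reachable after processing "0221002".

Start in {s0}.
Read '0': s0→{s6}; now {s6}.
Read '2': s6→{s0}; now {s0}.
Read '2': s0→{s2, s3}; now {s2, s3}.
Read '1': s2→∅, s3→{s5}; now {s5}.
Read '0': s5→{s0, s5}; now {s0, s5}.
Read '0': s0→{s6}, s5→{s0, s5}; now {s0, s5, s6}.
Read '2': s0→{s2, s3}, s5→{s5}, s6→{s0}; now {s0, s2, s3, s5}.

{s0, s2, s3, s5}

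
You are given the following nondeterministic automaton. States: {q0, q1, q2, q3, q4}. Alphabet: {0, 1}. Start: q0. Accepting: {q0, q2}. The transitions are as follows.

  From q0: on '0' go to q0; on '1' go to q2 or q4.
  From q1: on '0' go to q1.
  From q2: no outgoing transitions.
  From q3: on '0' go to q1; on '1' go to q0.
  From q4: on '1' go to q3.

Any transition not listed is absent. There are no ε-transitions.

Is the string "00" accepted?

Start in {q0}.
Read '0': q0→{q0}; now {q0}.
Read '0': q0→{q0}; now {q0}.
The final set {q0} contains the accepting state q0.

Yes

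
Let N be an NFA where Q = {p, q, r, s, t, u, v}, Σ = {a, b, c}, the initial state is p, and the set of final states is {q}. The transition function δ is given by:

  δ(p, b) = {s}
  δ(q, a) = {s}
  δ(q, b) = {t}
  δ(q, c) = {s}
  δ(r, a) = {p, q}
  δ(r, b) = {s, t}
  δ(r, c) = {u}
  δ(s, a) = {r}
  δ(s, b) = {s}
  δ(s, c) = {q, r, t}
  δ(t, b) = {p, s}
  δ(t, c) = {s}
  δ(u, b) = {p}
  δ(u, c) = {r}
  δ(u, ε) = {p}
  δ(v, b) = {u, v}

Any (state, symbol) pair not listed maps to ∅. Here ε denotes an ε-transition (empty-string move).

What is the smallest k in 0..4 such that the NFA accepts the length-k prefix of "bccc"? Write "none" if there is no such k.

2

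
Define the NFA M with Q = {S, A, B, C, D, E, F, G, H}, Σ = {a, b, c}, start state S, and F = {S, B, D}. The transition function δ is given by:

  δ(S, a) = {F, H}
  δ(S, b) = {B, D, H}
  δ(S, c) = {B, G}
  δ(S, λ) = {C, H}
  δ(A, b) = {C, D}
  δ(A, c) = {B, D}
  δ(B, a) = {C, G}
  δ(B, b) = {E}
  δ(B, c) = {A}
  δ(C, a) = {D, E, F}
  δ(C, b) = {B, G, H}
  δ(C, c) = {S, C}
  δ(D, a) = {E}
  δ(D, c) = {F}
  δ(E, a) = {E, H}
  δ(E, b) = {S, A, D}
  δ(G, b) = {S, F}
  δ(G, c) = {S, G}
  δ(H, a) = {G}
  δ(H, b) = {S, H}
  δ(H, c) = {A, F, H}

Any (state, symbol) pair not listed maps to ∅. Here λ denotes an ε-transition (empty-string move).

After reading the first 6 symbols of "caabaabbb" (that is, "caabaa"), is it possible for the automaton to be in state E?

Yes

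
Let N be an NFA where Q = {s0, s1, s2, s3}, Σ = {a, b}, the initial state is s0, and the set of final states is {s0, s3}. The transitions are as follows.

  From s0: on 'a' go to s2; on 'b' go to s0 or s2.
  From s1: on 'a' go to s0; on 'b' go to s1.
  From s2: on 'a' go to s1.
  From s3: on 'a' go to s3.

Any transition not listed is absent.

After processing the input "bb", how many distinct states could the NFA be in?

2

Start in {s0}.
Read 'b': s0→{s0, s2}; now {s0, s2}.
Read 'b': s0→{s0, s2}, s2→∅; now {s0, s2}.
That set has 2 states.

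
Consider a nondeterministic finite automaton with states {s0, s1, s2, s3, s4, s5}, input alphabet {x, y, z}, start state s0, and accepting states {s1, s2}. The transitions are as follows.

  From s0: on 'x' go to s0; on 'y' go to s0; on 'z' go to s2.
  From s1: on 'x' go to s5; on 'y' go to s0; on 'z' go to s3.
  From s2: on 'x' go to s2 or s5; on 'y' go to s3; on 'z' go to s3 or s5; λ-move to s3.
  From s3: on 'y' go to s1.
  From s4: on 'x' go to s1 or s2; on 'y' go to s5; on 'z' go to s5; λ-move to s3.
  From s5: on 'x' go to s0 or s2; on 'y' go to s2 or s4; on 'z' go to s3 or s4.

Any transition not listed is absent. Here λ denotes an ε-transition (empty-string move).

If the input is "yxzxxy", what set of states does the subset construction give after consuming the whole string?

{s0, s1, s2, s3, s4}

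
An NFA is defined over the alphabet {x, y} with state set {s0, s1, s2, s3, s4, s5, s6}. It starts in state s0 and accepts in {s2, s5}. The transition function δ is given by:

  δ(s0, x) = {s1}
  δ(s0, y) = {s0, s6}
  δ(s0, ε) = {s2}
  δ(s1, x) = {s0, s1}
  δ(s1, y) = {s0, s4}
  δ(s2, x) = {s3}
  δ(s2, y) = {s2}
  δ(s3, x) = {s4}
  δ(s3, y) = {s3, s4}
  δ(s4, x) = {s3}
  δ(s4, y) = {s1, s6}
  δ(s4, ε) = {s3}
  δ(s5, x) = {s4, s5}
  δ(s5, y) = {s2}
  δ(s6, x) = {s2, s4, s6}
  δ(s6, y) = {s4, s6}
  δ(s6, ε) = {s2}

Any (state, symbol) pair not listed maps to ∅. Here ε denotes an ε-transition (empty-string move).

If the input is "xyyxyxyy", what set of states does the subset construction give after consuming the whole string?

Start: ε-closure({s0}) = {s0, s2}.
Read 'x': {s0, s2} → {s1, s3}.
Read 'y': {s1, s3} → {s0, s2, s3, s4}.
Read 'y': {s0, s2, s3, s4} → {s0, s1, s2, s3, s4, s6}.
Read 'x': {s0, s1, s2, s3, s4, s6} → {s0, s1, s2, s3, s4, s6}.
Read 'y': {s0, s1, s2, s3, s4, s6} → {s0, s1, s2, s3, s4, s6}.
Read 'x': {s0, s1, s2, s3, s4, s6} → {s0, s1, s2, s3, s4, s6}.
Read 'y': {s0, s1, s2, s3, s4, s6} → {s0, s1, s2, s3, s4, s6}.
Read 'y': {s0, s1, s2, s3, s4, s6} → {s0, s1, s2, s3, s4, s6}.

{s0, s1, s2, s3, s4, s6}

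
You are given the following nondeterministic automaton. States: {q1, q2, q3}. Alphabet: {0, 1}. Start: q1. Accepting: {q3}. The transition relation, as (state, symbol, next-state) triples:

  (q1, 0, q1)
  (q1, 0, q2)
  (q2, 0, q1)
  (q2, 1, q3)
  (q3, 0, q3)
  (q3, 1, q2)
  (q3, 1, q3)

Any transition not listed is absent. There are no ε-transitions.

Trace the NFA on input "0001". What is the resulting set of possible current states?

{q3}

Start in {q1}.
Read '0': q1→{q1, q2}; now {q1, q2}.
Read '0': q1→{q1, q2}, q2→{q1}; now {q1, q2}.
Read '0': q1→{q1, q2}, q2→{q1}; now {q1, q2}.
Read '1': q1→∅, q2→{q3}; now {q3}.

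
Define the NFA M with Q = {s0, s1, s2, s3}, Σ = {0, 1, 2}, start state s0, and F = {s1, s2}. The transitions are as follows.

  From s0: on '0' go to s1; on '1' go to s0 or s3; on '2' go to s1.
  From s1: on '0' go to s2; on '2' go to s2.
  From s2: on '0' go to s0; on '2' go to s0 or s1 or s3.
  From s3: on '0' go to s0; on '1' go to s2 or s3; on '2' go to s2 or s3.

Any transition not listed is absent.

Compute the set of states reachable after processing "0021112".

Start in {s0}.
Read '0': s0→{s1}; now {s1}.
Read '0': s1→{s2}; now {s2}.
Read '2': s2→{s0, s1, s3}; now {s0, s1, s3}.
Read '1': s0→{s0, s3}, s1→∅, s3→{s2, s3}; now {s0, s2, s3}.
Read '1': s0→{s0, s3}, s2→∅, s3→{s2, s3}; now {s0, s2, s3}.
Read '1': s0→{s0, s3}, s2→∅, s3→{s2, s3}; now {s0, s2, s3}.
Read '2': s0→{s1}, s2→{s0, s1, s3}, s3→{s2, s3}; now {s0, s1, s2, s3}.

{s0, s1, s2, s3}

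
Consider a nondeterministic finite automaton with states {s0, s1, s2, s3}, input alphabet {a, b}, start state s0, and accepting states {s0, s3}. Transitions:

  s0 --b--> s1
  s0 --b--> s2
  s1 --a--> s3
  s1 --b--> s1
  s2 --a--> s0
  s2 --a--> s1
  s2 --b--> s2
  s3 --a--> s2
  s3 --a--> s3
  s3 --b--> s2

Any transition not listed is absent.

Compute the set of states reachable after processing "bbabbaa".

Start in {s0}.
Read 'b': {s0} → {s1, s2}.
Read 'b': {s1, s2} → {s1, s2}.
Read 'a': {s1, s2} → {s0, s1, s3}.
Read 'b': {s0, s1, s3} → {s1, s2}.
Read 'b': {s1, s2} → {s1, s2}.
Read 'a': {s1, s2} → {s0, s1, s3}.
Read 'a': {s0, s1, s3} → {s2, s3}.

{s2, s3}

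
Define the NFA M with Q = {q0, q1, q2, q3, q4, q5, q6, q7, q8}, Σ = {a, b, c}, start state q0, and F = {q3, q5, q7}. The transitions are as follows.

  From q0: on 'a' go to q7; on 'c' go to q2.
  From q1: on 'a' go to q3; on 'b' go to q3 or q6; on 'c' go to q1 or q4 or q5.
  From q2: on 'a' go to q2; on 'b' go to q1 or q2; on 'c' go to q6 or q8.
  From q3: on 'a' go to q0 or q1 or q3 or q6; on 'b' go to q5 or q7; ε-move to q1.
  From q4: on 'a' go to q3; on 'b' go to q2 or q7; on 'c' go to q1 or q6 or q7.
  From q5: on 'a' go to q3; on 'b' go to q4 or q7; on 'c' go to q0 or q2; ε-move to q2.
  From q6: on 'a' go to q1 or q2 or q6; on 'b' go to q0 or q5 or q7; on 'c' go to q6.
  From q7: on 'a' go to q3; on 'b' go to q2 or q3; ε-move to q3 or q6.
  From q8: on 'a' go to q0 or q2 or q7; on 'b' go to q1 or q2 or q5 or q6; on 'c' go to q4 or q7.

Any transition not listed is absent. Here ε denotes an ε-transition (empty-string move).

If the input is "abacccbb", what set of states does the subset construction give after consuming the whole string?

Start in {q0}.
Read 'a': q0→{q7}; union {q7}; ε-closure = {q1, q3, q6, q7}.
Read 'b': q1→{q3, q6}, q3→{q5, q7}, q6→{q0, q5, q7}, q7→{q2, q3}; union {q0, q2, q3, q5, q6, q7}; ε-closure = {q0, q1, q2, q3, q5, q6, q7}.
Read 'a': q0→{q7}, q1→{q3}, q2→{q2}, q3→{q0, q1, q3, q6}, q5→{q3}, q6→{q1, q2, q6}, q7→{q3}; now {q0, q1, q2, q3, q6, q7}.
Read 'c': q0→{q2}, q1→{q1, q4, q5}, q2→{q6, q8}, q3→∅, q6→{q6}, q7→∅; now {q1, q2, q4, q5, q6, q8}.
Read 'c': q1→{q1, q4, q5}, q2→{q6, q8}, q4→{q1, q6, q7}, q5→{q0, q2}, q6→{q6}, q8→{q4, q7}; union {q0, q1, q2, q4, q5, q6, q7, q8}; ε-closure = {q0, q1, q2, q3, q4, q5, q6, q7, q8}.
Read 'c': q0→{q2}, q1→{q1, q4, q5}, q2→{q6, q8}, q3→∅, q4→{q1, q6, q7}, q5→{q0, q2}, q6→{q6}, q7→∅, q8→{q4, q7}; union {q0, q1, q2, q4, q5, q6, q7, q8}; ε-closure = {q0, q1, q2, q3, q4, q5, q6, q7, q8}.
Read 'b': q0→∅, q1→{q3, q6}, q2→{q1, q2}, q3→{q5, q7}, q4→{q2, q7}, q5→{q4, q7}, q6→{q0, q5, q7}, q7→{q2, q3}, q8→{q1, q2, q5, q6}; now {q0, q1, q2, q3, q4, q5, q6, q7}.
Read 'b': q0→∅, q1→{q3, q6}, q2→{q1, q2}, q3→{q5, q7}, q4→{q2, q7}, q5→{q4, q7}, q6→{q0, q5, q7}, q7→{q2, q3}; now {q0, q1, q2, q3, q4, q5, q6, q7}.

{q0, q1, q2, q3, q4, q5, q6, q7}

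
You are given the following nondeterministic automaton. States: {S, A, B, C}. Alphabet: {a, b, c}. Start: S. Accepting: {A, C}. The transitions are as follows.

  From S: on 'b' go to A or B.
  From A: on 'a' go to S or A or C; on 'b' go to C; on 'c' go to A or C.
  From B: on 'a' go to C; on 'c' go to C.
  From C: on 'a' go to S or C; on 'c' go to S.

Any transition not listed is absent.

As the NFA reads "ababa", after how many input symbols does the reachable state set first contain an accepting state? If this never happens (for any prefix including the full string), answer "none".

Start in {S}.
Read 'a': {S} → ∅.
The set is empty and remains empty for the remaining 4 symbols.
No reachable set along the way intersects F.

none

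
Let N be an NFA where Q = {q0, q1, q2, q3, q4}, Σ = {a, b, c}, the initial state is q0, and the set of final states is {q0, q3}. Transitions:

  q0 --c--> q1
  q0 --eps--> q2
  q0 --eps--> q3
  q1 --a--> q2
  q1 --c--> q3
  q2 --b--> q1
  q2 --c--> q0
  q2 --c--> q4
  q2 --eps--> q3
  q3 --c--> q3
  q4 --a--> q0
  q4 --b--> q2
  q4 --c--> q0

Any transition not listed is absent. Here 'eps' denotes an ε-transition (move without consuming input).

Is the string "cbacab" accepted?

No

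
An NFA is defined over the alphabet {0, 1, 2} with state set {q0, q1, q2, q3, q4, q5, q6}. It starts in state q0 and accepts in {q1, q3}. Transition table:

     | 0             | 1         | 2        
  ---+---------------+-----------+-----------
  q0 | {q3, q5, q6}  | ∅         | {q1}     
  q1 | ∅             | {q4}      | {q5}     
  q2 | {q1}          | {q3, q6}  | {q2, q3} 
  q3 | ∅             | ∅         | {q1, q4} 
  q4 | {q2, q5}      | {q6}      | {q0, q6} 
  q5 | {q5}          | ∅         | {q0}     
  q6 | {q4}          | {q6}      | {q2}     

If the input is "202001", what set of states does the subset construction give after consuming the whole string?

∅

Start in {q0}.
Read '2': q0→{q1}; now {q1}.
Read '0': q1→∅; now ∅.
The set is empty and remains empty for the remaining 4 symbols.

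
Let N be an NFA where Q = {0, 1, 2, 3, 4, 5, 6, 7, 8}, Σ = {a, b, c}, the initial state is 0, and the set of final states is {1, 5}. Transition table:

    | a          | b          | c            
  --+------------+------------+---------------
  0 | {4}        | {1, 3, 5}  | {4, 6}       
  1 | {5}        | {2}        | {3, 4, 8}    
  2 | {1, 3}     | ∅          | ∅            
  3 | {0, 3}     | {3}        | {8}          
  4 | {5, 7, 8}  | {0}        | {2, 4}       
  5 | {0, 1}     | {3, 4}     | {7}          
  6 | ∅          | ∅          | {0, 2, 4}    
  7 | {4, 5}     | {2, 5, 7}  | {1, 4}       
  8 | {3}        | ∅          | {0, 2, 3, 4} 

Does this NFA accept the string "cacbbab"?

Yes

Start in {0}.
Read 'c': {0} → {4, 6}.
Read 'a': {4, 6} → {5, 7, 8}.
Read 'c': {5, 7, 8} → {0, 1, 2, 3, 4, 7}.
Read 'b': {0, 1, 2, 3, 4, 7} → {0, 1, 2, 3, 5, 7}.
Read 'b': {0, 1, 2, 3, 5, 7} → {1, 2, 3, 4, 5, 7}.
Read 'a': {1, 2, 3, 4, 5, 7} → {0, 1, 3, 4, 5, 7, 8}.
Read 'b': {0, 1, 3, 4, 5, 7, 8} → {0, 1, 2, 3, 4, 5, 7}.
The final set {0, 1, 2, 3, 4, 5, 7} contains the accepting states 1, 5.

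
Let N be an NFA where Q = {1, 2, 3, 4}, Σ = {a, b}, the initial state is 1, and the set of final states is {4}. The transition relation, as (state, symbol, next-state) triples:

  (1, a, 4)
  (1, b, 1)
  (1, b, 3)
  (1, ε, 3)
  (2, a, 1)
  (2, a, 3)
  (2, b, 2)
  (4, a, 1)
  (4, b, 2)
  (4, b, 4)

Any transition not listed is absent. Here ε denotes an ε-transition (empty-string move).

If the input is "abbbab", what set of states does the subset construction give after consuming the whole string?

{1, 3}

Start: ε-closure({1}) = {1, 3}.
Read 'a': {1, 3} → {4}.
Read 'b': {4} → {2, 4}.
Read 'b': {2, 4} → {2, 4}.
Read 'b': {2, 4} → {2, 4}.
Read 'a': {2, 4} → {1, 3}.
Read 'b': {1, 3} → {1, 3}.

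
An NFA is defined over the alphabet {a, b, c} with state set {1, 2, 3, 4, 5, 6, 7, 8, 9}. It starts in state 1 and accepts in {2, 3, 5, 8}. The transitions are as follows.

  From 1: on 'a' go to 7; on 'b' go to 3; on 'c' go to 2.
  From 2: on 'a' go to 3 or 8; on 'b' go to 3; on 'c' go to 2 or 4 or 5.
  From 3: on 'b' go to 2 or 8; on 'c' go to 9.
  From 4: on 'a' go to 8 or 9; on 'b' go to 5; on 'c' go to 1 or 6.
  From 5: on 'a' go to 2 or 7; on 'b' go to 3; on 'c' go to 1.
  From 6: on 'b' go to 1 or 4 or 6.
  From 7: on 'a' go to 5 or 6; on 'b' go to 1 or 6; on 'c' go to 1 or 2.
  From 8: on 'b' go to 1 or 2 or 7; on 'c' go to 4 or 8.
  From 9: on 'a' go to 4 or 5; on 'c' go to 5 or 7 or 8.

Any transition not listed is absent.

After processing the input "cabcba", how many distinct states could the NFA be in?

6

Start in {1}.
Read 'c': {1} → {2}.
Read 'a': {2} → {3, 8}.
Read 'b': {3, 8} → {1, 2, 7, 8}.
Read 'c': {1, 2, 7, 8} → {1, 2, 4, 5, 8}.
Read 'b': {1, 2, 4, 5, 8} → {1, 2, 3, 5, 7}.
Read 'a': {1, 2, 3, 5, 7} → {2, 3, 5, 6, 7, 8}.
That set has 6 states.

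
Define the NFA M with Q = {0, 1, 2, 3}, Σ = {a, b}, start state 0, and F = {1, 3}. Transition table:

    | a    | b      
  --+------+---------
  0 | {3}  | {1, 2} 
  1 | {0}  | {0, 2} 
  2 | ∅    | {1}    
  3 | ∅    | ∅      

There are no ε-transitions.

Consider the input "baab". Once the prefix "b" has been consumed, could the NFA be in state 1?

Yes

Start in {0}.
Read 'b': 0→{1, 2}; now {1, 2}.
State 1 is in {1, 2}.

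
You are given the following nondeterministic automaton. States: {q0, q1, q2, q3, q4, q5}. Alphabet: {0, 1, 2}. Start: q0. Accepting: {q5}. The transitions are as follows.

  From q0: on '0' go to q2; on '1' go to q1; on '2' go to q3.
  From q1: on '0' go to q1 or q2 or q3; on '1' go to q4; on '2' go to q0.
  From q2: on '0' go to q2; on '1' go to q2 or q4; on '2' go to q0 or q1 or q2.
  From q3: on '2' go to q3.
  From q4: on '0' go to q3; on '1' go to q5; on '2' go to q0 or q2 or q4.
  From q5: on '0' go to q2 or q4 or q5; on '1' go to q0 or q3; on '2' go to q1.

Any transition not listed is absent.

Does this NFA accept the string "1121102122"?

Start in {q0}.
Read '1': {q0} → {q1}.
Read '1': {q1} → {q4}.
Read '2': {q4} → {q0, q2, q4}.
Read '1': {q0, q2, q4} → {q1, q2, q4, q5}.
Read '1': {q1, q2, q4, q5} → {q0, q2, q3, q4, q5}.
Read '0': {q0, q2, q3, q4, q5} → {q2, q3, q4, q5}.
Read '2': {q2, q3, q4, q5} → {q0, q1, q2, q3, q4}.
Read '1': {q0, q1, q2, q3, q4} → {q1, q2, q4, q5}.
Read '2': {q1, q2, q4, q5} → {q0, q1, q2, q4}.
Read '2': {q0, q1, q2, q4} → {q0, q1, q2, q3, q4}.
The final set {q0, q1, q2, q3, q4} contains no accepting state.

No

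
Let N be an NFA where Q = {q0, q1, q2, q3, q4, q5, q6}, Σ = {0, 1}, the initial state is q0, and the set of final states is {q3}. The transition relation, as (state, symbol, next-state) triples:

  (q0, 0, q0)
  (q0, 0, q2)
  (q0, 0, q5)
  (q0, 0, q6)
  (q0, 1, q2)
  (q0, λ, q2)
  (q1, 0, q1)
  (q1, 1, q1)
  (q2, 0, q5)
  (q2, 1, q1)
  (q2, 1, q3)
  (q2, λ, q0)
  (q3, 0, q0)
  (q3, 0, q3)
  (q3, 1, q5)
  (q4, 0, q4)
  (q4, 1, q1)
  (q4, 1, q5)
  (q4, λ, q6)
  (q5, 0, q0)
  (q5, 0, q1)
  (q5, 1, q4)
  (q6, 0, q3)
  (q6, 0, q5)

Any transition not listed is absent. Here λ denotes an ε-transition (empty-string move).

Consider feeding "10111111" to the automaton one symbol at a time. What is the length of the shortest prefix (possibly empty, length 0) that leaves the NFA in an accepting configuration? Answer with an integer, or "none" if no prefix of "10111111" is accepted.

1

Start: ε-closure({q0}) = {q0, q2}.
Read '1': {q0, q2} → {q0, q1, q2, q3}.
None of the earlier sets intersect F, but {q0, q1, q2, q3} does.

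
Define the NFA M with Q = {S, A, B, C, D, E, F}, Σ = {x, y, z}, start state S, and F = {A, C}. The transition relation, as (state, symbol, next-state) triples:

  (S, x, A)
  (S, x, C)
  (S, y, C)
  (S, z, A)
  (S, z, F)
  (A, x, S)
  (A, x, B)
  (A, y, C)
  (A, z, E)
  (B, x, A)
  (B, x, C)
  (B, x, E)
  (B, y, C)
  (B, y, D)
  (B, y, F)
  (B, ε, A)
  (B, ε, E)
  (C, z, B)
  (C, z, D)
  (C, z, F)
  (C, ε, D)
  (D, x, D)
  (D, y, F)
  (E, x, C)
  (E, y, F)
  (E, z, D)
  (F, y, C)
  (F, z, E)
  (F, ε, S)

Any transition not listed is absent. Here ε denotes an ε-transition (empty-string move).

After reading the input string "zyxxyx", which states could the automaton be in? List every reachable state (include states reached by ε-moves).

{A, C, D}

Start in {S}.
Read 'z': {S} → {S, A, F}.
Read 'y': {S, A, F} → {C, D}.
Read 'x': {C, D} → {D}.
Read 'x': {D} → {D}.
Read 'y': {D} → {S, F}.
Read 'x': {S, F} → {A, C, D}.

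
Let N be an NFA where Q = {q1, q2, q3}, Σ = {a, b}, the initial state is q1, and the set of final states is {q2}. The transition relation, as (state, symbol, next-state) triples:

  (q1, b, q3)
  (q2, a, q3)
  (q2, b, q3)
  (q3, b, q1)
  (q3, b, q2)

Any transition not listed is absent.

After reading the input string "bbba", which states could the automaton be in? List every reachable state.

Start in {q1}.
Read 'b': q1→{q3}; now {q3}.
Read 'b': q3→{q1, q2}; now {q1, q2}.
Read 'b': q1→{q3}, q2→{q3}; now {q3}.
Read 'a': q3→∅; now ∅.

∅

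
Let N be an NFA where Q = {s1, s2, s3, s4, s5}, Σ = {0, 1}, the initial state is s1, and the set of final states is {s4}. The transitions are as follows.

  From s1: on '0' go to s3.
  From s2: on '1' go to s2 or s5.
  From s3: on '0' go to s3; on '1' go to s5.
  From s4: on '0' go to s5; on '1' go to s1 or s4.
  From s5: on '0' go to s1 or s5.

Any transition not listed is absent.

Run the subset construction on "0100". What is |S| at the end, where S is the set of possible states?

Start in {s1}.
Read '0': s1→{s3}; now {s3}.
Read '1': s3→{s5}; now {s5}.
Read '0': s5→{s1, s5}; now {s1, s5}.
Read '0': s1→{s3}, s5→{s1, s5}; now {s1, s3, s5}.
That set has 3 states.

3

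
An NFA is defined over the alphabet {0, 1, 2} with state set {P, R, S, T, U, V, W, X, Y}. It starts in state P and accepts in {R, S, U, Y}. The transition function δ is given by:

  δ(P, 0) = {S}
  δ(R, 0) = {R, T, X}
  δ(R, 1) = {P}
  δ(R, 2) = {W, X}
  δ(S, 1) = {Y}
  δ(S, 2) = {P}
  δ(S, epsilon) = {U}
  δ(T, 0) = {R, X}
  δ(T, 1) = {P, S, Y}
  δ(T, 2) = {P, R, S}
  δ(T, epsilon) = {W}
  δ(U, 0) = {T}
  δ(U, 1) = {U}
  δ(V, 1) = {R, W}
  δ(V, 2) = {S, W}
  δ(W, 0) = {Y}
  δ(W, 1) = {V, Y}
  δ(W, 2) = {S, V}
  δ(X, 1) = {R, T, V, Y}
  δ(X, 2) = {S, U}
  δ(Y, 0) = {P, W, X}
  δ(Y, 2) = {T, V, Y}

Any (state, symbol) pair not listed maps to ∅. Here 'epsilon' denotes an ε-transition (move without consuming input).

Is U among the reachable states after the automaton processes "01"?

Start in {P}.
Read '0': P→{S}; union {S}; ε-closure = {S, U}.
Read '1': S→{Y}, U→{U}; now {U, Y}.
State U is in {U, Y}.

Yes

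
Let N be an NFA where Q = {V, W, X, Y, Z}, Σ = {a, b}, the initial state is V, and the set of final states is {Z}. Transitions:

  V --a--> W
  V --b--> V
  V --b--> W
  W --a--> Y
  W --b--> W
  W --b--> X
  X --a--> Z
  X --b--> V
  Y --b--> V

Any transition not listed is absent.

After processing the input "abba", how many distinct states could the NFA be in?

3

Start in {V}.
Read 'a': V→{W}; now {W}.
Read 'b': W→{W, X}; now {W, X}.
Read 'b': W→{W, X}, X→{V}; now {V, W, X}.
Read 'a': V→{W}, W→{Y}, X→{Z}; now {W, Y, Z}.
That set has 3 states.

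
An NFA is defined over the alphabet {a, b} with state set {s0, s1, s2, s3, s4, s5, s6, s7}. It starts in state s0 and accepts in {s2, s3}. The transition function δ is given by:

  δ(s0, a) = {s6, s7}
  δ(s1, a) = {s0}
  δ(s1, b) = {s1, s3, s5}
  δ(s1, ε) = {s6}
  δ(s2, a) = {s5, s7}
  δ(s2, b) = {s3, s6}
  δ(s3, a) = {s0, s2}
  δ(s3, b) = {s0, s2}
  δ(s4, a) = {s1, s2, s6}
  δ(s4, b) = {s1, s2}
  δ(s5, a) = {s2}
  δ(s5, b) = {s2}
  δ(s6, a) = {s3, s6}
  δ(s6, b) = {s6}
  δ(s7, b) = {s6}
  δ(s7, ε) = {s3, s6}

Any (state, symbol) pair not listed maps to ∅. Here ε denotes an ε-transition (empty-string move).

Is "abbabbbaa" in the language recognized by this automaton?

Yes

Start in {s0}.
Read 'a': s0→{s6, s7}; union {s6, s7}; ε-closure = {s3, s6, s7}.
Read 'b': s3→{s0, s2}, s6→{s6}, s7→{s6}; now {s0, s2, s6}.
Read 'b': s0→∅, s2→{s3, s6}, s6→{s6}; now {s3, s6}.
Read 'a': s3→{s0, s2}, s6→{s3, s6}; now {s0, s2, s3, s6}.
Read 'b': s0→∅, s2→{s3, s6}, s3→{s0, s2}, s6→{s6}; now {s0, s2, s3, s6}.
Read 'b': s0→∅, s2→{s3, s6}, s3→{s0, s2}, s6→{s6}; now {s0, s2, s3, s6}.
Read 'b': s0→∅, s2→{s3, s6}, s3→{s0, s2}, s6→{s6}; now {s0, s2, s3, s6}.
Read 'a': s0→{s6, s7}, s2→{s5, s7}, s3→{s0, s2}, s6→{s3, s6}; now {s0, s2, s3, s5, s6, s7}.
Read 'a': s0→{s6, s7}, s2→{s5, s7}, s3→{s0, s2}, s5→{s2}, s6→{s3, s6}, s7→∅; now {s0, s2, s3, s5, s6, s7}.
The final set {s0, s2, s3, s5, s6, s7} contains the accepting states s2, s3.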